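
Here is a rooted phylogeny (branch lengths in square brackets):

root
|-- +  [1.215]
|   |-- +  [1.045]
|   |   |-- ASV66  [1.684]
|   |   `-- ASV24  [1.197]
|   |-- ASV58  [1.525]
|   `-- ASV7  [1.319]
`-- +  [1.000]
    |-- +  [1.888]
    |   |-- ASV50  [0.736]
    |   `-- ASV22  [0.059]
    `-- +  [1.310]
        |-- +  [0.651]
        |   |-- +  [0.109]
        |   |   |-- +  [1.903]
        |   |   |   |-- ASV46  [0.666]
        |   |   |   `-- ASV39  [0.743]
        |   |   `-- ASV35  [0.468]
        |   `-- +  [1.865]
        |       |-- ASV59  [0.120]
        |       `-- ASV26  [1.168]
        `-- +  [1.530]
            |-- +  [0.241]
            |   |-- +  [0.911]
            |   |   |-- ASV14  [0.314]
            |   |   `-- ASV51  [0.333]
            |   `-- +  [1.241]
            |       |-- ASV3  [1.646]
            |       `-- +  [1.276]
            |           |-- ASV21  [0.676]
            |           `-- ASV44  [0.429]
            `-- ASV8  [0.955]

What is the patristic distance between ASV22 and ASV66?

The path runs ASV22 → … → MRCA → … → ASV66; the MRCA is the root of the tree.
Branch lengths along that path: 0.059 + 1.888 + 1.000 + 1.215 + 1.045 + 1.684 = 6.891.

6.891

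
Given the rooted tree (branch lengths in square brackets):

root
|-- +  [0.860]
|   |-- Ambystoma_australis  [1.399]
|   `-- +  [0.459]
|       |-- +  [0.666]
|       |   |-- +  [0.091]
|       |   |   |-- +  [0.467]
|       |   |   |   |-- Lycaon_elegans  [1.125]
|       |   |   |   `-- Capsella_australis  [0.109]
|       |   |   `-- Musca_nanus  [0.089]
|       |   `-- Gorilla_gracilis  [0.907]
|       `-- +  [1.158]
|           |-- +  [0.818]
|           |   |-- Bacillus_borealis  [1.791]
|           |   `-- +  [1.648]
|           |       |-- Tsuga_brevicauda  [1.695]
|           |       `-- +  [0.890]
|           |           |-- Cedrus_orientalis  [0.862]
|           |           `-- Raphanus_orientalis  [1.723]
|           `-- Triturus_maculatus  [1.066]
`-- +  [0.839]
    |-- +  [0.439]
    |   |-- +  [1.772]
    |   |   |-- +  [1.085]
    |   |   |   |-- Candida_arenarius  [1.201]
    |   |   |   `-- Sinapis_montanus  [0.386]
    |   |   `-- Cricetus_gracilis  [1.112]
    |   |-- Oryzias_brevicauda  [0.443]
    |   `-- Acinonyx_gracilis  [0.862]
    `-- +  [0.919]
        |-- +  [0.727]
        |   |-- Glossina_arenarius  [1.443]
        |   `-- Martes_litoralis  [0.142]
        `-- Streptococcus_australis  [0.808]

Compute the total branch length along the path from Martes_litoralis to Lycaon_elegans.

6.295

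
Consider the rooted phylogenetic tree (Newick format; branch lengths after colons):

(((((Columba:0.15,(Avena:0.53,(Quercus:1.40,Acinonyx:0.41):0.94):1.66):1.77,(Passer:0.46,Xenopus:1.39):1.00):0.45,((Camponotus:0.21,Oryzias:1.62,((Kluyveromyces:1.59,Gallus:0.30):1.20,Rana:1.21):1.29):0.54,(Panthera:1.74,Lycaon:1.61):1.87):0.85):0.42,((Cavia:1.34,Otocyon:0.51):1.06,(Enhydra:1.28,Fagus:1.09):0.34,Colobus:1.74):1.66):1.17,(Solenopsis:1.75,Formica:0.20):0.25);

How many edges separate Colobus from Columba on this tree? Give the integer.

The MRCA of Colobus and Columba is the node subtending ((((Columba,(Avena,(Quercus,Acinonyx))),(Passer,Xenopus)),((Camponotus,Oryzias,((Kluyveromyces,Gallus),Rana)),(Panthera,Lycaon))),((Cavia,Otocyon),(Enhydra,Fagus),Colobus)).
From Colobus up to that node: 2 branches. From Columba up to the same node: 4 branches. Total: 2 + 4 = 6.

6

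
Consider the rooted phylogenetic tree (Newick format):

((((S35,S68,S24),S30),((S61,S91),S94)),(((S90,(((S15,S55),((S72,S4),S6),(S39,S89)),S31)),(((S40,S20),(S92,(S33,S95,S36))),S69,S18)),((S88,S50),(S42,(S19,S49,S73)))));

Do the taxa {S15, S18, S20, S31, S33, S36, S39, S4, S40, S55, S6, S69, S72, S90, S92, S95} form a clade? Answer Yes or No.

The MRCA of the listed taxa subtends ((S90,(((S15,S55),((S72,S4),S6),(S39,S89)),S31)),(((S40,S20),(S92,(S33,S95,S36))),S69,S18)).
That clade also contains S89, which is not in the proposed group, so the group is not monophyletic.

No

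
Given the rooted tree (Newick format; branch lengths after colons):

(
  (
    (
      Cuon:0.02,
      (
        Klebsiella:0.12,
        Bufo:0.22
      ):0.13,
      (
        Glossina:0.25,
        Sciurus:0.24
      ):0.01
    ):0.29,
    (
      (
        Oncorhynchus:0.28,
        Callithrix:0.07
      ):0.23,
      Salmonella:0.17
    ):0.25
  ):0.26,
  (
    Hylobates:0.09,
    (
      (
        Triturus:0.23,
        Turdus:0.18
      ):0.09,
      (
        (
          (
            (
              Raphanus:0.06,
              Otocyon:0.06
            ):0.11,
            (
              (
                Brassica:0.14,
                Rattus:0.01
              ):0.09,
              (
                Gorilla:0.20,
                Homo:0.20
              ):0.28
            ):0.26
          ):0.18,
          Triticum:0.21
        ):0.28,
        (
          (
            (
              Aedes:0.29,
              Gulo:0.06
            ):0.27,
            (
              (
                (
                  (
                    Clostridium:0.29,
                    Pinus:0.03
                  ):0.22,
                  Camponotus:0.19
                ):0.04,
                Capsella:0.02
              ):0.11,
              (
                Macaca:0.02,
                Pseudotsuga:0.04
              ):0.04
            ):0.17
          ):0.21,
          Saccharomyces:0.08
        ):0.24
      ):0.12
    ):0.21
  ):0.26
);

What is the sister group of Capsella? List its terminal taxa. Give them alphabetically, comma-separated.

Camponotus, Clostridium, Pinus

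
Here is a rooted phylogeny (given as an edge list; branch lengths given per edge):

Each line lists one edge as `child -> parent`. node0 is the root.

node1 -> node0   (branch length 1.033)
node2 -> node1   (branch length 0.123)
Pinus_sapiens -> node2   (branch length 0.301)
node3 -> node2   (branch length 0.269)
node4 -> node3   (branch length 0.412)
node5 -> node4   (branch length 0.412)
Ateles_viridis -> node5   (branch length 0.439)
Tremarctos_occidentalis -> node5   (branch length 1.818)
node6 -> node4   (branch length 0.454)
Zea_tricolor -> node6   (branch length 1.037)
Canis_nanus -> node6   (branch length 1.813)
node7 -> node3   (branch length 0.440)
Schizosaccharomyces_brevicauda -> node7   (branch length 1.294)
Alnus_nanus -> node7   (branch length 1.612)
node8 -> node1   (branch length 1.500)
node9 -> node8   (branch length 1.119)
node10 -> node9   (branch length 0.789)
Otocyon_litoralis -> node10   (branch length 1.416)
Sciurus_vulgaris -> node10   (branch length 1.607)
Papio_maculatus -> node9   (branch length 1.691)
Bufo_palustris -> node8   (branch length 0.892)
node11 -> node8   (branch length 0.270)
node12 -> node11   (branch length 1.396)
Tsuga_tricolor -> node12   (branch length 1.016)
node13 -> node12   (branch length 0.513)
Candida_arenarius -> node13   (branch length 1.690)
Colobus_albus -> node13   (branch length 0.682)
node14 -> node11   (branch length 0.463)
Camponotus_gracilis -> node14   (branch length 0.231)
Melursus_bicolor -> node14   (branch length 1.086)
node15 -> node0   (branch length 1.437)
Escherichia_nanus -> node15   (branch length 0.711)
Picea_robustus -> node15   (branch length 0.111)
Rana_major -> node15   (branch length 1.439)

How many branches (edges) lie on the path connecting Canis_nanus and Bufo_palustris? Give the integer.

7

The MRCA of Canis_nanus and Bufo_palustris is the node subtending ((Pinus_sapiens,(((Ateles_viridis,Tremarctos_occidentalis),(Zea_tricolor,Canis_nanus)),(Schizosaccharomyces_brevicauda,Alnus_nanus))),(((Otocyon_litoralis,Sciurus_vulgaris),Papio_maculatus),Bufo_palustris,((Tsuga_tricolor,(Candida_arenarius,Colobus_albus)),(Camponotus_gracilis,Melursus_bicolor)))).
From Canis_nanus up to that node: 5 branches. From Bufo_palustris up to the same node: 2 branches. Total: 5 + 2 = 7.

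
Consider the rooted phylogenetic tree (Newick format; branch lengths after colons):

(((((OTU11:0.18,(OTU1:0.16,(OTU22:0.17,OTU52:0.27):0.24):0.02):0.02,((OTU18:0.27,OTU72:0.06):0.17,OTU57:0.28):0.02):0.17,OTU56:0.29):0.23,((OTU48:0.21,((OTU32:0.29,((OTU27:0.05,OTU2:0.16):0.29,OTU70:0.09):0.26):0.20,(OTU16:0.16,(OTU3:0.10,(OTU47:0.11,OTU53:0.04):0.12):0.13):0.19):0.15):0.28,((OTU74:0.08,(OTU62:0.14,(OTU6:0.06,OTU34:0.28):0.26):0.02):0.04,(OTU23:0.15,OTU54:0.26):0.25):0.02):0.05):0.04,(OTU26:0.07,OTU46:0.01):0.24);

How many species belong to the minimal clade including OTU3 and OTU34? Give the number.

15

The MRCA of OTU3 and OTU34 is the node subtending ((OTU48,((OTU32,((OTU27,OTU2),OTU70)),(OTU16,(OTU3,(OTU47,OTU53))))),((OTU74,(OTU62,(OTU6,OTU34))),(OTU23,OTU54))).
That clade contains 15 terminal taxa: OTU16, OTU2, OTU23, OTU27, OTU3, OTU32, OTU34, OTU47, OTU48, OTU53, OTU54, OTU6, OTU62, OTU70, OTU74.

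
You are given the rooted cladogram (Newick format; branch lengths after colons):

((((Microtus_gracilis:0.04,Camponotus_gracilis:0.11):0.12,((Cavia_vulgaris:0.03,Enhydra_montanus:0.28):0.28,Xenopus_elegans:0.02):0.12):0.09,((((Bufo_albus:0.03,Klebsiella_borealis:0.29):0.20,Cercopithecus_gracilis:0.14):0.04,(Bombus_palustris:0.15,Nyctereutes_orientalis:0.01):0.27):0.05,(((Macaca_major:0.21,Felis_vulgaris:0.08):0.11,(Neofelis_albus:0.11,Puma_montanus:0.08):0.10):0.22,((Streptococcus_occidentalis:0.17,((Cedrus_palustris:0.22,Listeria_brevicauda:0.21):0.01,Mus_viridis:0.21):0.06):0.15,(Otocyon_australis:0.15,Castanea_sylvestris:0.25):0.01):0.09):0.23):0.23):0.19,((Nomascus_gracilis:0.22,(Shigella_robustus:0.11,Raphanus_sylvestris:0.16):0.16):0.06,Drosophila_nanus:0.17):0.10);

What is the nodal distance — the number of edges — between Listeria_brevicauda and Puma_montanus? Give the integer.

8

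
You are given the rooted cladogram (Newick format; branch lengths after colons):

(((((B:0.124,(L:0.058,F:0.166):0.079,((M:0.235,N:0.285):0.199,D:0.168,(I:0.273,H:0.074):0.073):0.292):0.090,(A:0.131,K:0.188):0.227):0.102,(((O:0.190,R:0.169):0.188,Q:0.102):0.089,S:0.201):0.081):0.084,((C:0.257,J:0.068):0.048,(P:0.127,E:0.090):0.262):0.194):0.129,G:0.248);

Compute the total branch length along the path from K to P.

1.184

The path runs K → … → MRCA → … → P; the MRCA is the node subtending ((((B,(L,F),((M,N),D,(I,H))),(A,K)),(((O,R),Q),S)),((C,J),(P,E))).
Branch lengths along that path: 0.188 + 0.227 + 0.102 + 0.084 + 0.194 + 0.262 + 0.127 = 1.184.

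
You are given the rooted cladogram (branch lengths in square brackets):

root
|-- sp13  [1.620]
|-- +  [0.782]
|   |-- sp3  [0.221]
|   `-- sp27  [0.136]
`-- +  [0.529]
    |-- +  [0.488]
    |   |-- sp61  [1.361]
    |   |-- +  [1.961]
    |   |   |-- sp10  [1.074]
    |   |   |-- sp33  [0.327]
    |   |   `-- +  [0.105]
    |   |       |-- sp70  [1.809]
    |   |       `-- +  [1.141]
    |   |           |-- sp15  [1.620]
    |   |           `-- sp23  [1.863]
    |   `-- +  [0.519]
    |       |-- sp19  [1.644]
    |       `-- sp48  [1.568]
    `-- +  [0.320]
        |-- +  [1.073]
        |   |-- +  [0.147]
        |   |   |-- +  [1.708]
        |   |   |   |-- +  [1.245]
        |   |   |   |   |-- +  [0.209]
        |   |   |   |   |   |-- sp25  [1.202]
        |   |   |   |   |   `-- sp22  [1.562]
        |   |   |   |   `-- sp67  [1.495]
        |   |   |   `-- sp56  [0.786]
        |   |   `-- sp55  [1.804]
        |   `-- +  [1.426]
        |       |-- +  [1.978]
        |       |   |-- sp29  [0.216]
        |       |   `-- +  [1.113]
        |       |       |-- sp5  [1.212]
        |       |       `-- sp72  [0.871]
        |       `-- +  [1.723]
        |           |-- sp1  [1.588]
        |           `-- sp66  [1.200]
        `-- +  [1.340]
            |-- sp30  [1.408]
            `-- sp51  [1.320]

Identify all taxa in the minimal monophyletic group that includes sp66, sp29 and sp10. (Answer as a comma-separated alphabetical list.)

sp1, sp10, sp15, sp19, sp22, sp23, sp25, sp29, sp30, sp33, sp48, sp5, sp51, sp55, sp56, sp61, sp66, sp67, sp70, sp72

Tracing sp66: it sits inside (sp1,sp66).
Tracing sp29: it sits inside (sp29,(sp5,sp72)).
Tracing sp10: it sits inside (sp10,sp33,(sp70,(sp15,sp23))).
The smallest clade enclosing all 3 is ((sp61,(sp10,sp33,(sp70,(sp15,sp23))),(sp19,sp48)),((((((sp25,sp22),sp67),sp56),sp55),((sp29,(sp5,sp72)),(sp1,sp66))),(sp30,sp51))); the answer is its 20 terminal taxa in alphabetical order.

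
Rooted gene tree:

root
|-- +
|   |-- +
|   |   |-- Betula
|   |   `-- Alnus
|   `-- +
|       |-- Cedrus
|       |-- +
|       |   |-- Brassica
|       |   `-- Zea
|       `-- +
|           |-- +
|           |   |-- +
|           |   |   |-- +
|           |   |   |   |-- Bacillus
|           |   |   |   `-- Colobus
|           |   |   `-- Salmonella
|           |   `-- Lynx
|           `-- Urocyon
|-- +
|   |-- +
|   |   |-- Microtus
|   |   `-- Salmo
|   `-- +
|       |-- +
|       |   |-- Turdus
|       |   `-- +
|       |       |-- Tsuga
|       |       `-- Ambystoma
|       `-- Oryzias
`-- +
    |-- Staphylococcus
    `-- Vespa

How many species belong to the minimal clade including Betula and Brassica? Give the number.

10

The MRCA of Betula and Brassica is the node subtending ((Betula,Alnus),(Cedrus,(Brassica,Zea),((((Bacillus,Colobus),Salmonella),Lynx),Urocyon))).
That clade contains 10 terminal taxa: Alnus, Bacillus, Betula, Brassica, Cedrus, Colobus, Lynx, Salmonella, Urocyon, Zea.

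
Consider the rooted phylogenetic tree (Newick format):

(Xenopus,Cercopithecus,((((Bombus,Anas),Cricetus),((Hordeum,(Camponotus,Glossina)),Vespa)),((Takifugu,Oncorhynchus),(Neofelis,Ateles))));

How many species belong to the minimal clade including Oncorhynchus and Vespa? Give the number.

11

The MRCA of Oncorhynchus and Vespa is the node subtending ((((Bombus,Anas),Cricetus),((Hordeum,(Camponotus,Glossina)),Vespa)),((Takifugu,Oncorhynchus),(Neofelis,Ateles))).
That clade contains 11 terminal taxa: Anas, Ateles, Bombus, Camponotus, Cricetus, Glossina, Hordeum, Neofelis, Oncorhynchus, Takifugu, Vespa.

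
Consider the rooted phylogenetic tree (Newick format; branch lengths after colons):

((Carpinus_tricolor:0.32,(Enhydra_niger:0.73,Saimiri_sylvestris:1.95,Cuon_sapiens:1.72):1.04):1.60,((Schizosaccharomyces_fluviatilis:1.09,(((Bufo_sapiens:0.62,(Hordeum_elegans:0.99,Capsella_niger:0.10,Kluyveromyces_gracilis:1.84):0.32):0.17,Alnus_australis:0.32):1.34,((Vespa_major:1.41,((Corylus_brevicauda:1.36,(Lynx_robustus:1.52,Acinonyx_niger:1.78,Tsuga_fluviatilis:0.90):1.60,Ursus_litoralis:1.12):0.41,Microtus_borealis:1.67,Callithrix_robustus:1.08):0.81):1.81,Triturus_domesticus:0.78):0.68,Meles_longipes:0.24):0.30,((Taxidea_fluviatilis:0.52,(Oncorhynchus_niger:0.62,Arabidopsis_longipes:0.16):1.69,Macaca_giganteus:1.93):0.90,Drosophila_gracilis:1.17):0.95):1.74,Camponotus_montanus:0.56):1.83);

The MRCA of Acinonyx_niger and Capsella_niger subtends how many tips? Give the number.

The MRCA of Acinonyx_niger and Capsella_niger is the node subtending (((Bufo_sapiens,(Hordeum_elegans,Capsella_niger,Kluyveromyces_gracilis)),Alnus_australis),((Vespa_major,((Corylus_brevicauda,(Lynx_robustus,Acinonyx_niger,Tsuga_fluviatilis),Ursus_litoralis),Microtus_borealis,Callithrix_robustus)),Triturus_domesticus),Meles_longipes).
That clade contains 15 terminal taxa: Acinonyx_niger, Alnus_australis, Bufo_sapiens, Callithrix_robustus, Capsella_niger, Corylus_brevicauda, Hordeum_elegans, Kluyveromyces_gracilis, Lynx_robustus, Meles_longipes, Microtus_borealis, Triturus_domesticus, Tsuga_fluviatilis, Ursus_litoralis, Vespa_major.

15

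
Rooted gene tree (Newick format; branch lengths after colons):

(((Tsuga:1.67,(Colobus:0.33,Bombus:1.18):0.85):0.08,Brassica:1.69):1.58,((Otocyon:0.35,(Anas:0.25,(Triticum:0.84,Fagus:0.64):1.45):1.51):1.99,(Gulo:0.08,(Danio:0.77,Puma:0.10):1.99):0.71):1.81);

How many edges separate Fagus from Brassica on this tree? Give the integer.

The MRCA of Fagus and Brassica is the root of the tree.
From Fagus up to that node: 5 branches. From Brassica up to the same node: 2 branches. Total: 5 + 2 = 7.

7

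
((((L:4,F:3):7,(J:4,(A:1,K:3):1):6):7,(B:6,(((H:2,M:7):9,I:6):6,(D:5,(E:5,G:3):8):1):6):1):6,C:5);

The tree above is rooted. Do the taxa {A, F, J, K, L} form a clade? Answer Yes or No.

Yes

The most recent common ancestor of these taxa subtends ((L,F),(J,(A,K))).
That clade has exactly 5 tips — every listed taxon and nothing else — so the group is monophyletic.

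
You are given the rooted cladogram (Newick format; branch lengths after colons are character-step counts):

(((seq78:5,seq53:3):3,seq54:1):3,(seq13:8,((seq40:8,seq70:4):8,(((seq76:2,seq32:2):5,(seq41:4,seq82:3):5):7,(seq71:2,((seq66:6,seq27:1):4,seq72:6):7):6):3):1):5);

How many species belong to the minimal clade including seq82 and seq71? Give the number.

8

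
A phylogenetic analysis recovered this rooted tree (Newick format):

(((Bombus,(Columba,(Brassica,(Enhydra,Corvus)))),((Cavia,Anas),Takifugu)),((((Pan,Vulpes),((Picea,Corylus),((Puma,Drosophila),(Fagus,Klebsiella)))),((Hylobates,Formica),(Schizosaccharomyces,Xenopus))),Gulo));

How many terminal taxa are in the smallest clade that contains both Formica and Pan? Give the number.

12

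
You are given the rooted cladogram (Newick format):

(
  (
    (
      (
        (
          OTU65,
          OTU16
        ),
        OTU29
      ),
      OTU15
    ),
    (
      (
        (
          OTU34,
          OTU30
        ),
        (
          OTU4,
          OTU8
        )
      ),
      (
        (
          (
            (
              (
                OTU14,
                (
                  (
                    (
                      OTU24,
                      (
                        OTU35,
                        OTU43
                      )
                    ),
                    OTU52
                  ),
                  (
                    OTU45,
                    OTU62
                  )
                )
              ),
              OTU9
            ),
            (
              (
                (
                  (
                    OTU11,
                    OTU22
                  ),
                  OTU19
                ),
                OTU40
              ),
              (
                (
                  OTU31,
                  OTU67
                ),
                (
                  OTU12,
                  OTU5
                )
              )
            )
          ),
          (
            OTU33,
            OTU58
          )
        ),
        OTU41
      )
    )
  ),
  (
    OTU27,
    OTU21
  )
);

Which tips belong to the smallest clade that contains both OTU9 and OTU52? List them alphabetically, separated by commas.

OTU14, OTU24, OTU35, OTU43, OTU45, OTU52, OTU62, OTU9

Tracing OTU9: it sits inside ((OTU14,(((OTU24,(OTU35,OTU43)),OTU52),(OTU45,OTU62))),OTU9).
Tracing OTU52: it sits inside ((OTU24,(OTU35,OTU43)),OTU52).
The smallest clade enclosing both is ((OTU14,(((OTU24,(OTU35,OTU43)),OTU52),(OTU45,OTU62))),OTU9); the answer is its 8 terminal taxa in alphabetical order.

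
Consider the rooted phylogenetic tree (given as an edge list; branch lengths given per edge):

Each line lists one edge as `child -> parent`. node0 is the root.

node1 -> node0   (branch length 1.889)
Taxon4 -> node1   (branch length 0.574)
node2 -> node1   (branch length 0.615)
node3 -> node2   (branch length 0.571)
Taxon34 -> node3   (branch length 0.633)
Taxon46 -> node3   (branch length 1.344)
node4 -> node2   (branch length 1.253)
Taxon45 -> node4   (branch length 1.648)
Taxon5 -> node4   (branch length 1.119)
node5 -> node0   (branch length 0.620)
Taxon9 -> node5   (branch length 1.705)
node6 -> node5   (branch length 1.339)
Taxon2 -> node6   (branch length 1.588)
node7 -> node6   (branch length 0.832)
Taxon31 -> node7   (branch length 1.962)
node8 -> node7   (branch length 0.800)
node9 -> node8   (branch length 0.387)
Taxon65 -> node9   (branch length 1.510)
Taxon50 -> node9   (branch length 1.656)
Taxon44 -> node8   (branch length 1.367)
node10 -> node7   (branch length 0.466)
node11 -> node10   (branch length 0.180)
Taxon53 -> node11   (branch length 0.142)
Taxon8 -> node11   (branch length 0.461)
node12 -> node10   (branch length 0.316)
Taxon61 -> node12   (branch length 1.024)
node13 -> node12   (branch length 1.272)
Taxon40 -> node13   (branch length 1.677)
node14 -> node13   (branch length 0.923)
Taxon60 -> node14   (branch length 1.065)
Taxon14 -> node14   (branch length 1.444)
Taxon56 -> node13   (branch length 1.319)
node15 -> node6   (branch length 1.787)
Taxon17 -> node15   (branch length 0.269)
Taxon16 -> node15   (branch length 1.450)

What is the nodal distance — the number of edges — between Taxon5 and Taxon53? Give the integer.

10

The MRCA of Taxon5 and Taxon53 is the root of the tree.
From Taxon5 up to that node: 4 branches. From Taxon53 up to the same node: 6 branches. Total: 4 + 6 = 10.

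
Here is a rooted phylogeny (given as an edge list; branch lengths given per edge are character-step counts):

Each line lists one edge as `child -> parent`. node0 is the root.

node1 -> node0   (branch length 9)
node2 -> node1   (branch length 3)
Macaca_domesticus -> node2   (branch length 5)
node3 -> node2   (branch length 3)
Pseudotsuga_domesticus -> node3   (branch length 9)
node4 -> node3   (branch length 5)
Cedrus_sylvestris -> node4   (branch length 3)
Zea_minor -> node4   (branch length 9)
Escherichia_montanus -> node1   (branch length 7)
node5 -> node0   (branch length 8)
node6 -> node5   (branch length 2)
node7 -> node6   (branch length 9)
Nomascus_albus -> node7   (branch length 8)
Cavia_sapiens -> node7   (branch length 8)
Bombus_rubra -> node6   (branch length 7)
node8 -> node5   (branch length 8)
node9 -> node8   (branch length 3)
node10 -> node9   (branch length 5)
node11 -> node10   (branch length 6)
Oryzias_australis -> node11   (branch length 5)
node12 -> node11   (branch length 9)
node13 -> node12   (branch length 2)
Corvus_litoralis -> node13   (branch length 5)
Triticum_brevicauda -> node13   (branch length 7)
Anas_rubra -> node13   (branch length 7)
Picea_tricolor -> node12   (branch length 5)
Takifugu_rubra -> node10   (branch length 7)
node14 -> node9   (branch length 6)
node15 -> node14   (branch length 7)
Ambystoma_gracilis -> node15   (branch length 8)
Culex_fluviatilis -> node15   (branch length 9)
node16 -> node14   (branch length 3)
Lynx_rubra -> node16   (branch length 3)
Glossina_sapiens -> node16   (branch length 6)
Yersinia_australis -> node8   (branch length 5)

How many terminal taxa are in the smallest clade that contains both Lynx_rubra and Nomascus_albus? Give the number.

The MRCA of Lynx_rubra and Nomascus_albus is the node subtending (((Nomascus_albus,Cavia_sapiens),Bombus_rubra),((((Oryzias_australis,((Corvus_litoralis,Triticum_brevicauda,Anas_rubra),Picea_tricolor)),Takifugu_rubra),((Ambystoma_gracilis,Culex_fluviatilis),(Lynx_rubra,Glossina_sapiens))),Yersinia_australis)).
That clade contains 14 terminal taxa: Ambystoma_gracilis, Anas_rubra, Bombus_rubra, Cavia_sapiens, Corvus_litoralis, Culex_fluviatilis, Glossina_sapiens, Lynx_rubra, Nomascus_albus, Oryzias_australis, Picea_tricolor, Takifugu_rubra, Triticum_brevicauda, Yersinia_australis.

14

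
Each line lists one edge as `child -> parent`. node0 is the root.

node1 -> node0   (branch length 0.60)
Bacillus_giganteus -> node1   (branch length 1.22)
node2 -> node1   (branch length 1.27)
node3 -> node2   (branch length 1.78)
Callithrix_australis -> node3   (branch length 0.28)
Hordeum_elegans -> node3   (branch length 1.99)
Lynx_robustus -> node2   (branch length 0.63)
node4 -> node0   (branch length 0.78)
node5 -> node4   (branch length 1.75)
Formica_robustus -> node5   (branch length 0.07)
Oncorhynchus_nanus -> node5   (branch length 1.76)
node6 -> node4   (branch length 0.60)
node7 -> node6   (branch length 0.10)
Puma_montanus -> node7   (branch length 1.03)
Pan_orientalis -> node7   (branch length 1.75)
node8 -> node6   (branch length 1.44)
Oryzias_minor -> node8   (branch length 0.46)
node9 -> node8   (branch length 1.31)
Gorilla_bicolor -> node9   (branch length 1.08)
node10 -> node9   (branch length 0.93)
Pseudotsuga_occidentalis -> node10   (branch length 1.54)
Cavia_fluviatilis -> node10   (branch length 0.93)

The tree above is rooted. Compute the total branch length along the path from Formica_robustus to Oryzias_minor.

4.32

The path runs Formica_robustus → … → MRCA → … → Oryzias_minor; the MRCA is the node subtending ((Formica_robustus,Oncorhynchus_nanus),((Puma_montanus,Pan_orientalis),(Oryzias_minor,(Gorilla_bicolor,(Pseudotsuga_occidentalis,Cavia_fluviatilis))))).
Branch lengths along that path: 0.07 + 1.75 + 0.60 + 1.44 + 0.46 = 4.32.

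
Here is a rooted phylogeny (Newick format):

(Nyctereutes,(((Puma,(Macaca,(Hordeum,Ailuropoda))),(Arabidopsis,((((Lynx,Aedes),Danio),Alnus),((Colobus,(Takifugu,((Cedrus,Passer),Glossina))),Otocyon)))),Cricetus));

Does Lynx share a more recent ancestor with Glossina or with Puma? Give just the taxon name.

Glossina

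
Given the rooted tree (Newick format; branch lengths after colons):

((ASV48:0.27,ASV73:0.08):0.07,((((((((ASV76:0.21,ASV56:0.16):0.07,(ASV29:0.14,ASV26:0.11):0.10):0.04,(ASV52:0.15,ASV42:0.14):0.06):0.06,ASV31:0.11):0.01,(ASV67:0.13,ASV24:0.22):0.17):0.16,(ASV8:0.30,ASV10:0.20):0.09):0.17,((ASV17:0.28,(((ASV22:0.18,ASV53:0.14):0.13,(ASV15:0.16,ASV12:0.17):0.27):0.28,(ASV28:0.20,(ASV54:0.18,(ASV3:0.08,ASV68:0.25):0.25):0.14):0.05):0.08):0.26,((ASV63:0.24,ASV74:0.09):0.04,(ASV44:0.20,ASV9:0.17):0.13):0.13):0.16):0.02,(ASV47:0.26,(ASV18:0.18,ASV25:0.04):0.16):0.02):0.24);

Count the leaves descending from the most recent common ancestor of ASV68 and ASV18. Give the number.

27

The MRCA of ASV68 and ASV18 is the node subtending ((((((((ASV76,ASV56),(ASV29,ASV26)),(ASV52,ASV42)),ASV31),(ASV67,ASV24)),(ASV8,ASV10)),((ASV17,(((ASV22,ASV53),(ASV15,ASV12)),(ASV28,(ASV54,(ASV3,ASV68))))),((ASV63,ASV74),(ASV44,ASV9)))),(ASV47,(ASV18,ASV25))).
That clade contains 27 terminal taxa: ASV10, ASV12, ASV15, ASV17, ASV18, ASV22, ASV24, ASV25, ASV26, ASV28, ASV29, ASV3, ASV31, ASV42, ASV44, ASV47, ASV52, ASV53, ASV54, ASV56, ASV63, ASV67, ASV68, ASV74, ASV76, ASV8, ASV9.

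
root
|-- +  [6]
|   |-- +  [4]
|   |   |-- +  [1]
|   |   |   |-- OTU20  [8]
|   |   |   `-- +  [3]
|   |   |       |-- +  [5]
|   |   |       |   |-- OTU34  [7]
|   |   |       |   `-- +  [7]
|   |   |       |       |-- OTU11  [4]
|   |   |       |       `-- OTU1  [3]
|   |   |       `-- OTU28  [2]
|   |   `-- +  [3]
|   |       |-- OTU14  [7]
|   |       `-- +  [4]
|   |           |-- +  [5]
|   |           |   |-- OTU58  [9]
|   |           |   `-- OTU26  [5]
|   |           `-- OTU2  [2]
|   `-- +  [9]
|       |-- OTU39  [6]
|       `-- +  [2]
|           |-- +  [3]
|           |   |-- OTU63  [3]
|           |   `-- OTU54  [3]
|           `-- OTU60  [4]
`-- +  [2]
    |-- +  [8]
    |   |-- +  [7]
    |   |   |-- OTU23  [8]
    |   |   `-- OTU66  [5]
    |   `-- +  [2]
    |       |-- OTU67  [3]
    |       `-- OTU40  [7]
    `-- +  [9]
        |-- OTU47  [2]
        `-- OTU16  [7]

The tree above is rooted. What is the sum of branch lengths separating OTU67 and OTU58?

46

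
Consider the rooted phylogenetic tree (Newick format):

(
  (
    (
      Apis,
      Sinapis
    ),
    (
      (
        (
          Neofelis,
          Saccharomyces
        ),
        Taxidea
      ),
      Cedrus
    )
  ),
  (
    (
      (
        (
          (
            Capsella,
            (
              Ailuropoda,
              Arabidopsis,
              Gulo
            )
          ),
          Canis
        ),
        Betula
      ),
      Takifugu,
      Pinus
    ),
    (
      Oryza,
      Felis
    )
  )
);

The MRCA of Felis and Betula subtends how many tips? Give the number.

10

The MRCA of Felis and Betula is the node subtending (((((Capsella,(Ailuropoda,Arabidopsis,Gulo)),Canis),Betula),Takifugu,Pinus),(Oryza,Felis)).
That clade contains 10 terminal taxa: Ailuropoda, Arabidopsis, Betula, Canis, Capsella, Felis, Gulo, Oryza, Pinus, Takifugu.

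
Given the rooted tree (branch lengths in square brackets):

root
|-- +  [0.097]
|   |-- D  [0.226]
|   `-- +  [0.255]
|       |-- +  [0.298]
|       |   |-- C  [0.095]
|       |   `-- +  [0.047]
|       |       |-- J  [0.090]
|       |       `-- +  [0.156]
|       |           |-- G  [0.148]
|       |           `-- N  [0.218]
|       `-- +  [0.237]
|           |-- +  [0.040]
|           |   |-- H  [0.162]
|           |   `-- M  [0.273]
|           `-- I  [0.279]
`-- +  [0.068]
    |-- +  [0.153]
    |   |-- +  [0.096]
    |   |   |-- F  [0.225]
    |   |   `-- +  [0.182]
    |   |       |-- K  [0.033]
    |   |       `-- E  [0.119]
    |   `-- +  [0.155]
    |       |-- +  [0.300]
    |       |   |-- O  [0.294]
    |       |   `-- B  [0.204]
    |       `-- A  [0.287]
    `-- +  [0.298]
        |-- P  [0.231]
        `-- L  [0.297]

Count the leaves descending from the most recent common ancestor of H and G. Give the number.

The MRCA of H and G is the node subtending ((C,(J,(G,N))),((H,M),I)).
That clade contains 7 terminal taxa: C, G, H, I, J, M, N.

7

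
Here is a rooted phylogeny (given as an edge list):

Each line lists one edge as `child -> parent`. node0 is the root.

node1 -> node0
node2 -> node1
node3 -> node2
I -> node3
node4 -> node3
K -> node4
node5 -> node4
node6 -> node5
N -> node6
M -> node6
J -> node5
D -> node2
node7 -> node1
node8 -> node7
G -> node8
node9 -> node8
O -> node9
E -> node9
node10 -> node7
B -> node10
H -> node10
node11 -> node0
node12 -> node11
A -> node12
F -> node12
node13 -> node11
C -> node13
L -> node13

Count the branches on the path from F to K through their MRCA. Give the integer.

8

The MRCA of F and K is the root of the tree.
From F up to that node: 3 branches. From K up to the same node: 5 branches. Total: 3 + 5 = 8.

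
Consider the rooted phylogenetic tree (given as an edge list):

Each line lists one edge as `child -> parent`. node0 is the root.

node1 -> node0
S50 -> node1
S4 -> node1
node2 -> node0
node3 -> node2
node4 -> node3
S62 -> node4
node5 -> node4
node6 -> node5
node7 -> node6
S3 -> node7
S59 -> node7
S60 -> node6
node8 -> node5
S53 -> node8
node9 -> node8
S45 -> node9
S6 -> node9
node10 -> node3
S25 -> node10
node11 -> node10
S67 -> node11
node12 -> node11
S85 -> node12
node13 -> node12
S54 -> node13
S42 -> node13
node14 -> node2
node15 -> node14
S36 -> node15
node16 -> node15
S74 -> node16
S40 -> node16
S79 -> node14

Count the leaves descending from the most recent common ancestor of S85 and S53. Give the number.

12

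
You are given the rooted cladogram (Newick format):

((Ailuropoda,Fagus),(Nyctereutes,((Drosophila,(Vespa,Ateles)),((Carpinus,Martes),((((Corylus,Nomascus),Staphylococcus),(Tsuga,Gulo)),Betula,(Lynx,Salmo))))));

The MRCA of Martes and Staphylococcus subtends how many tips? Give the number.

10

The MRCA of Martes and Staphylococcus is the node subtending ((Carpinus,Martes),((((Corylus,Nomascus),Staphylococcus),(Tsuga,Gulo)),Betula,(Lynx,Salmo))).
That clade contains 10 terminal taxa: Betula, Carpinus, Corylus, Gulo, Lynx, Martes, Nomascus, Salmo, Staphylococcus, Tsuga.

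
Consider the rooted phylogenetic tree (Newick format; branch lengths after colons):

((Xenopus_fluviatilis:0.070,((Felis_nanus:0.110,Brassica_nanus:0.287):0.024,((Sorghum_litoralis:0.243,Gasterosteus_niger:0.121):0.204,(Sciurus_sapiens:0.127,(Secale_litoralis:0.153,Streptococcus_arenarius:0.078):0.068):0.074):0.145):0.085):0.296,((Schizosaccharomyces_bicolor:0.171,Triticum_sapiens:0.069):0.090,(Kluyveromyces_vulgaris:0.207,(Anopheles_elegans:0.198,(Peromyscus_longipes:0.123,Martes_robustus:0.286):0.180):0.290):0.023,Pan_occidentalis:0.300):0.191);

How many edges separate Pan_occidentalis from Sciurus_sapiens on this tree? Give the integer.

7

The MRCA of Pan_occidentalis and Sciurus_sapiens is the root of the tree.
From Pan_occidentalis up to that node: 2 branches. From Sciurus_sapiens up to the same node: 5 branches. Total: 2 + 5 = 7.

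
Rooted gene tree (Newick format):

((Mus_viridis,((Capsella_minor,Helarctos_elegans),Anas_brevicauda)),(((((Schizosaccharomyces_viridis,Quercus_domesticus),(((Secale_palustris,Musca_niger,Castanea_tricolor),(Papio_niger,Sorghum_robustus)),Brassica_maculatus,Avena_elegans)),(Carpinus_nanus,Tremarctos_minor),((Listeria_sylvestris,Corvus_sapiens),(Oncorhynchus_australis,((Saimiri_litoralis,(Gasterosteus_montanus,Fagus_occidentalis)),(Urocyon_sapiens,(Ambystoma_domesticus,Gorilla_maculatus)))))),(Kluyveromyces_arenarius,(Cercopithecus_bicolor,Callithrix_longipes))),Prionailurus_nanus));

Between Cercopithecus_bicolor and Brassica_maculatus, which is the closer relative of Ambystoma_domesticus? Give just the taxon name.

The MRCA of Ambystoma_domesticus and Brassica_maculatus subtends (((Schizosaccharomyces_viridis,Quercus_domesticus),(((Secale_palustris,Musca_niger,Castanea_tricolor),(Papio_niger,Sorghum_robustus)),Brassica_maculatus,Avena_elegans)),(Carpinus_nanus,Tremarctos_minor),((Listeria_sylvestris,Corvus_sapiens),(Oncorhynchus_australis,((Saimiri_litoralis,(Gasterosteus_montanus,Fagus_occidentalis)),(Urocyon_sapiens,(Ambystoma_domesticus,Gorilla_maculatus)))))) (20 taxa).
The MRCA of Ambystoma_domesticus and Cercopithecus_bicolor subtends ((((Schizosaccharomyces_viridis,Quercus_domesticus),(((Secale_palustris,Musca_niger,Castanea_tricolor),(Papio_niger,Sorghum_robustus)),Brassica_maculatus,Avena_elegans)),(Carpinus_nanus,Tremarctos_minor),((Listeria_sylvestris,Corvus_sapiens),(Oncorhynchus_australis,((Saimiri_litoralis,(Gasterosteus_montanus,Fagus_occidentalis)),(Urocyon_sapiens,(Ambystoma_domesticus,Gorilla_maculatus)))))),(Kluyveromyces_arenarius,(Cercopithecus_bicolor,Callithrix_longipes))) (23 taxa).
The first is nested inside the second, so Ambystoma_domesticus shares a more recent common ancestor with Brassica_maculatus.

Brassica_maculatus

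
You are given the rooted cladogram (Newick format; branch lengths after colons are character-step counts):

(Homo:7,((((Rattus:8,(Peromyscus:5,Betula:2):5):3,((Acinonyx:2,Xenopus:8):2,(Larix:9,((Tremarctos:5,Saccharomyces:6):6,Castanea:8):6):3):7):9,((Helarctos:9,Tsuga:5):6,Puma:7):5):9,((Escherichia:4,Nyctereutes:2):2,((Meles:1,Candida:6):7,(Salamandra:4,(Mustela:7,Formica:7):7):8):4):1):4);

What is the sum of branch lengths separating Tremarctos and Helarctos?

The path runs Tremarctos → … → MRCA → … → Helarctos; the MRCA is the node subtending (((Rattus,(Peromyscus,Betula)),((Acinonyx,Xenopus),(Larix,((Tremarctos,Saccharomyces),Castanea)))),((Helarctos,Tsuga),Puma)).
Branch lengths along that path: 5 + 6 + 6 + 3 + 7 + 9 + 5 + 6 + 9 = 56.

56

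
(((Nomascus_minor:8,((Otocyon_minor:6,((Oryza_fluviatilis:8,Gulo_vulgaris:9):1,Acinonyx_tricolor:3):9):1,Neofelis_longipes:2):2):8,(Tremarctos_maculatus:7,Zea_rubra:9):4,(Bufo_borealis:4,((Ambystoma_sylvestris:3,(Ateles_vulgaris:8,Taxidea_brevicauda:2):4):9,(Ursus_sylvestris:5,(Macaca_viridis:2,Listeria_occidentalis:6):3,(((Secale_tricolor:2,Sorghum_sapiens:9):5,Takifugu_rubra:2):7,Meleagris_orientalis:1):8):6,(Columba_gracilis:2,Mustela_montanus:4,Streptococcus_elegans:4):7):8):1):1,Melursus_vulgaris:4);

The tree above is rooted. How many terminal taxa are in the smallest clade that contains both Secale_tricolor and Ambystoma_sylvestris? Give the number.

13

The MRCA of Secale_tricolor and Ambystoma_sylvestris is the node subtending ((Ambystoma_sylvestris,(Ateles_vulgaris,Taxidea_brevicauda)),(Ursus_sylvestris,(Macaca_viridis,Listeria_occidentalis),(((Secale_tricolor,Sorghum_sapiens),Takifugu_rubra),Meleagris_orientalis)),(Columba_gracilis,Mustela_montanus,Streptococcus_elegans)).
That clade contains 13 terminal taxa: Ambystoma_sylvestris, Ateles_vulgaris, Columba_gracilis, Listeria_occidentalis, Macaca_viridis, Meleagris_orientalis, Mustela_montanus, Secale_tricolor, Sorghum_sapiens, Streptococcus_elegans, Takifugu_rubra, Taxidea_brevicauda, Ursus_sylvestris.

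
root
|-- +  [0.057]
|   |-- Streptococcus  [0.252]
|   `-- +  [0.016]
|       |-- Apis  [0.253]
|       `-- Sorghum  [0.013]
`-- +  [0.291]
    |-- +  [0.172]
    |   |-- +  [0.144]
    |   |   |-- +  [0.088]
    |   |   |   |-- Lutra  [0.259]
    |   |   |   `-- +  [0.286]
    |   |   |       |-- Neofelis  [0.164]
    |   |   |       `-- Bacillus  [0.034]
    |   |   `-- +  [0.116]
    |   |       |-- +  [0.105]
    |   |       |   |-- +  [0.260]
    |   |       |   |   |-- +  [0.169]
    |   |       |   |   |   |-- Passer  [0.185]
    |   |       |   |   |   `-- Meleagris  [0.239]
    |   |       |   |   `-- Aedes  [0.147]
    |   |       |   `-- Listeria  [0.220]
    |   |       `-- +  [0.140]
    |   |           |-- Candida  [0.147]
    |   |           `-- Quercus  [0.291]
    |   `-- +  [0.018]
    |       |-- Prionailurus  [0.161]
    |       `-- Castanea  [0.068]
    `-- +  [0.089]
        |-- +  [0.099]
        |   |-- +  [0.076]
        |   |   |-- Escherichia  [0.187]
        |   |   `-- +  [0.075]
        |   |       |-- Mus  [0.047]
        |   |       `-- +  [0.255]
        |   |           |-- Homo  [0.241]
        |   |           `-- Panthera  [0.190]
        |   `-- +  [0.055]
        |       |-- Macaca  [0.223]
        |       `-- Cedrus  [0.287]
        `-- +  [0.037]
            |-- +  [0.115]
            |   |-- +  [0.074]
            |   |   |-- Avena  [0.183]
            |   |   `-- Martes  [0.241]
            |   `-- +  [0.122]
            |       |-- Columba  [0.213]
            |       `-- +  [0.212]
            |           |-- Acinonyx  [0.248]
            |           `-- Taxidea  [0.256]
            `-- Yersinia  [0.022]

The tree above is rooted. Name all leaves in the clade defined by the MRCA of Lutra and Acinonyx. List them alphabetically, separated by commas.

Tracing Lutra: it sits inside (Lutra,(Neofelis,Bacillus)).
Tracing Acinonyx: it sits inside (Acinonyx,Taxidea).
The smallest clade enclosing both is ((((Lutra,(Neofelis,Bacillus)),((((Passer,Meleagris),Aedes),Listeria),(Candida,Quercus))),(Prionailurus,Castanea)),(((Escherichia,(Mus,(Homo,Panthera))),(Macaca,Cedrus)),(((Avena,Martes),(Columba,(Acinonyx,Taxidea))),Yersinia))); the answer is its 23 terminal taxa in alphabetical order.

Acinonyx, Aedes, Avena, Bacillus, Candida, Castanea, Cedrus, Columba, Escherichia, Homo, Listeria, Lutra, Macaca, Martes, Meleagris, Mus, Neofelis, Panthera, Passer, Prionailurus, Quercus, Taxidea, Yersinia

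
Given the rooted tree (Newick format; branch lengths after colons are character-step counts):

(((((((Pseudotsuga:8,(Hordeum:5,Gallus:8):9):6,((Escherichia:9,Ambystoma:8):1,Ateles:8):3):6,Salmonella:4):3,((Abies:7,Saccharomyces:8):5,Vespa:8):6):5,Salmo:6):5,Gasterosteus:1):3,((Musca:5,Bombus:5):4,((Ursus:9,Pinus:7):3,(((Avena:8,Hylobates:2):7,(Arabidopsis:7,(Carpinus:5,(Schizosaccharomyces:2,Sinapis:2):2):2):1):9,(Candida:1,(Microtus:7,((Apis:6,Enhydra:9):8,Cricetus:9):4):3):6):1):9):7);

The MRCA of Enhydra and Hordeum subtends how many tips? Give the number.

27

The MRCA of Enhydra and Hordeum is the root, so the clade is the entire tree.
That clade contains 27 terminal taxa: Abies, Ambystoma, Apis, Arabidopsis, Ateles, Avena, Bombus, Candida, Carpinus, Cricetus, Enhydra, Escherichia, Gallus, Gasterosteus, Hordeum, Hylobates, Microtus, Musca, Pinus, Pseudotsuga, Saccharomyces, Salmo, Salmonella, Schizosaccharomyces, Sinapis, Ursus, Vespa.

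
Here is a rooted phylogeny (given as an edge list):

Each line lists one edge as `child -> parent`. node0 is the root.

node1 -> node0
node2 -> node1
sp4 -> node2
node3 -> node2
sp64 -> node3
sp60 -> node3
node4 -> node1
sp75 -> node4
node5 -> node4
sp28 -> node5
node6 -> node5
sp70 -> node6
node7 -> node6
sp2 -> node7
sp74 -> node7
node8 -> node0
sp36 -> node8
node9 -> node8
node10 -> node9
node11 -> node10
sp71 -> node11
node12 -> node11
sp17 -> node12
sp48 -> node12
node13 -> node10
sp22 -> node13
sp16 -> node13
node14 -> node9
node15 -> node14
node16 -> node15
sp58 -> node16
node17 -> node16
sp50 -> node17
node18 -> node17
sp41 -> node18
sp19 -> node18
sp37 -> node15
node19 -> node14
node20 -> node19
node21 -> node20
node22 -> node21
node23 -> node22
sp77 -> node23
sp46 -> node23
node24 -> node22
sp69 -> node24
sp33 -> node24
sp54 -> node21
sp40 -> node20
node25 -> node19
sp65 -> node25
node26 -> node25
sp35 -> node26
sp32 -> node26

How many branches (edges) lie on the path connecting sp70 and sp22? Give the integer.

The MRCA of sp70 and sp22 is the root of the tree.
From sp70 up to that node: 5 branches. From sp22 up to the same node: 5 branches. Total: 5 + 5 = 10.

10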